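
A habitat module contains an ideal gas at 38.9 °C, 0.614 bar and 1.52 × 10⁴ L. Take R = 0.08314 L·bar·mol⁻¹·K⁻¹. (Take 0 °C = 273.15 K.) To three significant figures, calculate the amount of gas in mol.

Convert: T = 312.05 K.
PV = nRT ⇒ n = PV/(RT) = (0.614 × 1.52e+04) / (0.08314 × 312.05)

n ≈ 360 mol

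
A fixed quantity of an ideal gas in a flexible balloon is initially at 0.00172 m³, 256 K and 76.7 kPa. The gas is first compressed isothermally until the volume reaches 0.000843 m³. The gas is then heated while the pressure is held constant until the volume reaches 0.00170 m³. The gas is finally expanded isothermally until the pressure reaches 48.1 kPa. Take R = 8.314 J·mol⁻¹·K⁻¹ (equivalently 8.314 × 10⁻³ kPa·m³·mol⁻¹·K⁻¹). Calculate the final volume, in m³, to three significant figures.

V₄ ≈ 0.00553 m³

Isothermal, so P V is constant: T₂ = T₁; P₂ = P₁·(V₁/V₂) = 156.5 kPa.
P constant ⇒ V ∝ T: P₃ = P₂; T₃ = T₂·(V₃/V₂) = 516.3 K.
Isothermal, so P V is constant: T₄ = T₃; V₄ = V₃·(P₃/P₄) = 0.005531 m³.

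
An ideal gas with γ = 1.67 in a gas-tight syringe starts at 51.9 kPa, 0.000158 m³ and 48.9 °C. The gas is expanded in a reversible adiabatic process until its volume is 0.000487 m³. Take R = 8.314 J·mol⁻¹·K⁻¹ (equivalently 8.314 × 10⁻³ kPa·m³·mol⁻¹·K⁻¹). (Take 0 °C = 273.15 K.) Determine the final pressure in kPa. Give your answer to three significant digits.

Convert: T₁ = 322.0 K.
Reversible adiabatic, γ = 1.67: T₂ = T₁·(V₁/V₂)^(γ−1) = 151.5 K; P₂ = P₁·(V₁/V₂)^γ = 7.920 kPa.

P₂ ≈ 7.92 kPa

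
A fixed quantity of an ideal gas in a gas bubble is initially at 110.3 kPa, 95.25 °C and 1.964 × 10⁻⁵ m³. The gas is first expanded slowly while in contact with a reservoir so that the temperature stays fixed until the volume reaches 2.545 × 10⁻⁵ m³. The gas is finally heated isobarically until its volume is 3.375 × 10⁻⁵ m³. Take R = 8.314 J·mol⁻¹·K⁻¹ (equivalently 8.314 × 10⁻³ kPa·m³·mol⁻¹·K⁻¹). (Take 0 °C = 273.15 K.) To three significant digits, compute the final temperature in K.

T₃ ≈ 489 K

Convert: T₁ = 368.4 K.
Isothermal, so P V is constant: T₂ = T₁; P₂ = P₁·(V₁/V₂) = 85.12 kPa.
P constant ⇒ V ∝ T: P₃ = P₂; T₃ = T₂·(V₃/V₂) = 488.5 K.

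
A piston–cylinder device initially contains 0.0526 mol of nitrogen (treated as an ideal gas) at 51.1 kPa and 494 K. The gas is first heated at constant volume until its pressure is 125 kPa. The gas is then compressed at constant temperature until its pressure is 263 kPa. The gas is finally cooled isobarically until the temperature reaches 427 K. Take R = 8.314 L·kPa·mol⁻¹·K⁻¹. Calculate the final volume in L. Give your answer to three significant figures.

From PV = nRT: V₁ = nRT₁/P₁ = 4.228 L.
V constant ⇒ P ∝ T: V₂ = V₁; T₂ = T₁·(P₂/P₁) = 1208 K.
T constant ⇒ Boyle's law P V = const: T₃ = T₂; V₃ = V₂·(P₂/P₃) = 2.009 L.
P constant ⇒ V ∝ T: P₄ = P₃; V₄ = V₃·(T₄/T₃) = 0.7100 L.

V₄ ≈ 0.710 L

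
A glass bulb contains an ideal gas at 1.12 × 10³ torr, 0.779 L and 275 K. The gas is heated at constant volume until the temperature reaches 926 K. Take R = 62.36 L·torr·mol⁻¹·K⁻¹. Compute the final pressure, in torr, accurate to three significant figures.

V constant ⇒ P ∝ T: V₂ = V₁; P₂ = P₁·(T₂/T₁) = 3771 torr.

P₂ ≈ 3.77e+03 torr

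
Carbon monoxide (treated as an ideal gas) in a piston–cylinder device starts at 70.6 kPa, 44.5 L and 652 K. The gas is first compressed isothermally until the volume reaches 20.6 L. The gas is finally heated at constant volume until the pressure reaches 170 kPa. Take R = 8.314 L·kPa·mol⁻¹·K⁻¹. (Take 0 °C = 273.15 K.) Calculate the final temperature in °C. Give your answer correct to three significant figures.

T₃ ≈ 454 °C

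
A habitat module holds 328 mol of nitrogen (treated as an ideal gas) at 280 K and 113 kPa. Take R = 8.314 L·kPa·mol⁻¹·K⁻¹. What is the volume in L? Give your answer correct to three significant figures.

PV = nRT ⇒ V = nRT/P = (328 × 8.314 × 280) / 113

V ≈ 6.76e+03 L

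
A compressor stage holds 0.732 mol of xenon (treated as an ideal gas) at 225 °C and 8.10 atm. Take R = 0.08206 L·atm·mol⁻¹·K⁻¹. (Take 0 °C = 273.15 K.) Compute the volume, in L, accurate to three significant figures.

V ≈ 3.69 L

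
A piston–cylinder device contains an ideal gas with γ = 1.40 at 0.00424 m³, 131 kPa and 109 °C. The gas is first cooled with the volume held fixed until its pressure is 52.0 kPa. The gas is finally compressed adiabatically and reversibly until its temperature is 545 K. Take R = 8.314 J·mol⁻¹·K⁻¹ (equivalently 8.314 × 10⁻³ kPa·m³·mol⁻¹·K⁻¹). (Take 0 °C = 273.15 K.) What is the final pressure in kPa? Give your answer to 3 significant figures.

Convert: T₁ = 382.1 K.
Isochoric, so P/T is constant: V₂ = V₁; T₂ = T₁·(P₂/P₁) = 151.7 K.
Reversible adiabatic, γ = 1.40: P₃ = P₂·(T₃/T₂)^(γ/(γ−1)) = 4571 kPa; V₃ = V₂·(T₂/T₃)^(1/(γ−1)) = 0.0001733 m³.

P₃ ≈ 4.57e+03 kPa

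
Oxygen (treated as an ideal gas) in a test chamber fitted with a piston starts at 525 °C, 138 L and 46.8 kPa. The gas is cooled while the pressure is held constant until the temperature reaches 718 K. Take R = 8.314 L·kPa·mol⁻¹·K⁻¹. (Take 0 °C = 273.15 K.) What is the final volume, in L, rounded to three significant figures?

V₂ ≈ 124 L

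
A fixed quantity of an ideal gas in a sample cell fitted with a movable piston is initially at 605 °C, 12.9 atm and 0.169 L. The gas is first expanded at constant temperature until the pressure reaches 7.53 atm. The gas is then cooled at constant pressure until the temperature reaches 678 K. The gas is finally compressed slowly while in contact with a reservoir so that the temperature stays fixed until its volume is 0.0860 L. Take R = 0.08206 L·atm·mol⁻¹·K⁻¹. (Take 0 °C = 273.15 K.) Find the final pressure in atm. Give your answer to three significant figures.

Convert: T₁ = 878.1 K.
Isothermal, so P V is constant: T₂ = T₁; V₂ = V₁·(P₁/P₂) = 0.2895 L.
P constant ⇒ V ∝ T: P₃ = P₂; V₃ = V₂·(T₃/T₂) = 0.2235 L.
Isothermal, so P V is constant: T₄ = T₃; P₄ = P₃·(V₃/V₄) = 19.57 atm.

P₄ ≈ 19.6 atm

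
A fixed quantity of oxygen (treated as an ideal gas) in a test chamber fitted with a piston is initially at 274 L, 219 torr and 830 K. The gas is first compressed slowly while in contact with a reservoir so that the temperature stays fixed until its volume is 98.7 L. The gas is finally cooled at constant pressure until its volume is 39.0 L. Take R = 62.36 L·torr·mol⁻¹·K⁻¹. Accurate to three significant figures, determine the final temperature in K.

T₃ ≈ 328 K

T constant ⇒ Boyle's law P V = const: T₂ = T₁; P₂ = P₁·(V₁/V₂) = 608.0 torr.
P constant ⇒ V ∝ T: P₃ = P₂; T₃ = T₂·(V₃/V₂) = 328.0 K.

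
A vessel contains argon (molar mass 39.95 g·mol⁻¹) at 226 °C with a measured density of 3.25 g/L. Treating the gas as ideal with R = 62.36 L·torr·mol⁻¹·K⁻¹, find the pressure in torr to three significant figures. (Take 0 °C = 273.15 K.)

P ≈ 2.53e+03 torr

ρ = PM/(RT) ⇒ P = ρRT/M = (3.25 × 62.36 × 499.1) / 39.95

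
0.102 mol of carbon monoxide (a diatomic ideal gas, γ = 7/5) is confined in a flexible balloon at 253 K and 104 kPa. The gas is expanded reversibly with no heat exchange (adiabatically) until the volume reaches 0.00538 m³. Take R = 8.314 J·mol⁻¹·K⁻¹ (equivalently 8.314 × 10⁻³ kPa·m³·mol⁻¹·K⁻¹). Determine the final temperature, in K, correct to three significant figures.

T₂ ≈ 172 K

From PV = nRT: V₁ = nRT₁/P₁ = 0.002063 m³.
Reversible adiabatic, γ = 7/5: T₂ = T₁·(V₁/V₂)^(γ−1) = 172.4 K; P₂ = P₁·(V₁/V₂)^γ = 27.18 kPa.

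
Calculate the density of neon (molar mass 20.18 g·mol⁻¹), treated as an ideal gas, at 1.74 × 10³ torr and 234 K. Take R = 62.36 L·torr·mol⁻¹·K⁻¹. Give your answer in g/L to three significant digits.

ρ ≈ 2.41 g/L

ρ = PM/(RT) = (1.74e+03 × 20.18) / (62.36 × 234.0)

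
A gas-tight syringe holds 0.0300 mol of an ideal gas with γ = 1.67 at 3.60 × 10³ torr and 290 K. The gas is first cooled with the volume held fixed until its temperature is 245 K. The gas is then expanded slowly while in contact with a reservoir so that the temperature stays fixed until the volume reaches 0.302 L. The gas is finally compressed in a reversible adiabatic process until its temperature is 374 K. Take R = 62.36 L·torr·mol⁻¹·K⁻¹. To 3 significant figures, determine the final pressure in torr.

P₄ ≈ 4.36e+03 torr

From PV = nRT: V₁ = nRT₁/P₁ = 0.1507 L.
Isochoric, so P/T is constant: V₂ = V₁; P₂ = P₁·(T₂/T₁) = 3041 torr.
T constant ⇒ Boyle's law P V = const: T₃ = T₂; P₃ = P₂·(V₂/V₃) = 1518 torr.
Reversible adiabatic, γ = 1.67: P₄ = P₃·(T₄/T₃)^(γ/(γ−1)) = 4356 torr; V₄ = V₃·(T₃/T₄)^(1/(γ−1)) = 0.1606 L.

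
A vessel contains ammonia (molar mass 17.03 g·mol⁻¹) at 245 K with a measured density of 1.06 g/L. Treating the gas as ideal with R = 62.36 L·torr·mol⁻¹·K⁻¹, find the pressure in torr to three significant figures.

ρ = PM/(RT) ⇒ P = ρRT/M = (1.06 × 62.36 × 245.0) / 17.03

P ≈ 951 torr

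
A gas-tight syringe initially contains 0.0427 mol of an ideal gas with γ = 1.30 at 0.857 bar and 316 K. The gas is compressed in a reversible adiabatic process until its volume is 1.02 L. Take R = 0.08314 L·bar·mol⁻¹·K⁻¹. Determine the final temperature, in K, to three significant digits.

T₂ ≈ 341 K

From PV = nRT: V₁ = nRT₁/P₁ = 1.309 L.
Adiabatic (γ = 1.30), T V^(γ−1) and P V^γ constant: T₂ = T₁·(V₁/V₂)^(γ−1) = 340.6 K; P₂ = P₁·(V₁/V₂)^γ = 1.185 bar.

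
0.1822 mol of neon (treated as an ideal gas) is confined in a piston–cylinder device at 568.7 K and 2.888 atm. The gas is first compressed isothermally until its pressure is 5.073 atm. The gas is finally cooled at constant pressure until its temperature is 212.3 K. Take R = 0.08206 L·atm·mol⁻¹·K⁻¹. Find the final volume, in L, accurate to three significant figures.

V₃ ≈ 0.626 L

From PV = nRT: V₁ = nRT₁/P₁ = 2.944 L.
Isothermal, so P V is constant: T₂ = T₁; V₂ = V₁·(P₁/P₂) = 1.676 L.
P constant ⇒ V ∝ T: P₃ = P₂; V₃ = V₂·(T₃/T₂) = 0.6257 L.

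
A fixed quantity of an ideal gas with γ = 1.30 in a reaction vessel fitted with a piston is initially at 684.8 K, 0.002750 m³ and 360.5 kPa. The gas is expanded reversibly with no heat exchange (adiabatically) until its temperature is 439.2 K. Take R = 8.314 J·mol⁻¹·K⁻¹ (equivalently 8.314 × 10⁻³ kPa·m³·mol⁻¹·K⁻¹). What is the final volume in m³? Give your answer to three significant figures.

V₂ ≈ 0.0121 m³

Reversible adiabatic, γ = 1.30: P₂ = P₁·(T₂/T₁)^(γ/(γ−1)) = 52.60 kPa; V₂ = V₁·(T₁/T₂)^(1/(γ−1)) = 0.01209 m³.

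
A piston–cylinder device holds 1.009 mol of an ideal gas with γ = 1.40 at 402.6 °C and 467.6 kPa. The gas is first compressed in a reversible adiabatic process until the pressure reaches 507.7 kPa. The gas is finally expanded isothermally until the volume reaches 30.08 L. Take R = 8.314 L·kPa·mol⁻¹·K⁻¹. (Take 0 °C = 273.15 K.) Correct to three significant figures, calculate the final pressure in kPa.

P₃ ≈ 193 kPa

Convert: T₁ = 675.8 K.
From PV = nRT: V₁ = nRT₁/P₁ = 12.12 L.
Reversible adiabatic, γ = 1.40: T₂ = T₁·(P₂/P₁)^((γ−1)/γ) = 691.8 K; V₂ = V₁·(P₁/P₂)^(1/γ) = 11.43 L.
Isothermal, so P V is constant: T₃ = T₂; P₃ = P₂·(V₂/V₃) = 192.9 kPa.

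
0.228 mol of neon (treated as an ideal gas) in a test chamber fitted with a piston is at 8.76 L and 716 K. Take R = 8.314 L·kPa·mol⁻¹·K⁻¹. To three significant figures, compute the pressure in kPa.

PV = nRT ⇒ P = nRT/V = (0.228 × 8.314 × 716) / 8.76

P ≈ 155 kPa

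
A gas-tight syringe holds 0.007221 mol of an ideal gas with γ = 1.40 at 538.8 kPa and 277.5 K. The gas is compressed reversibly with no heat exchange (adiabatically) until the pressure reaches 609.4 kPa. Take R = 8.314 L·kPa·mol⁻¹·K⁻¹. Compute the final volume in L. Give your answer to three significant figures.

V₂ ≈ 0.0283 L

From PV = nRT: V₁ = nRT₁/P₁ = 0.03092 L.
Adiabatic (γ = 1.40), T V^(γ−1) and P V^γ constant: T₂ = T₁·(P₂/P₁)^((γ−1)/γ) = 287.4 K; V₂ = V₁·(P₁/P₂)^(1/γ) = 0.02832 L.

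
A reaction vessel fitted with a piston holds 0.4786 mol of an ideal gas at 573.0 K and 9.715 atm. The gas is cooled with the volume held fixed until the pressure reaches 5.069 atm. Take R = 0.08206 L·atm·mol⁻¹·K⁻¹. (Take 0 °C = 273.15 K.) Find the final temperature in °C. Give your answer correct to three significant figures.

T₂ ≈ 25.8 °C

From PV = nRT: V₁ = nRT₁/P₁ = 2.316 L.
Isochoric, so P/T is constant: V₂ = V₁; T₂ = T₁·(P₂/P₁) = 299.0 K.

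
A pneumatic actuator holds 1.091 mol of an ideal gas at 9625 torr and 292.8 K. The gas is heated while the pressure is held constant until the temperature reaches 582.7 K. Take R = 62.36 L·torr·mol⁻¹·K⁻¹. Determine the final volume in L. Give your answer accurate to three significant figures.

V₂ ≈ 4.12 L

From PV = nRT: V₁ = nRT₁/P₁ = 2.070 L.
P constant ⇒ V ∝ T: P₂ = P₁; V₂ = V₁·(T₂/T₁) = 4.119 L.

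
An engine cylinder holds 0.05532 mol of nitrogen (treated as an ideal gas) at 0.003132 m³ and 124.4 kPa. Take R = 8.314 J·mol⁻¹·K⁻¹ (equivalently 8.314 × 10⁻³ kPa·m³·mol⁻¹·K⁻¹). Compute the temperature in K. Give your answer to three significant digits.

T ≈ 847 K

PV = nRT ⇒ T = PV/(nR) = (124.4 × 0.003132) / (0.05532 × 8.314 × 10⁻³)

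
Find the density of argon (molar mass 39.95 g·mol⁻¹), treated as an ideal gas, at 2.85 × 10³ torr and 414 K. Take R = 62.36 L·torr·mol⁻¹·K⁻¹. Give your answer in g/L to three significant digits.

ρ ≈ 4.41 g/L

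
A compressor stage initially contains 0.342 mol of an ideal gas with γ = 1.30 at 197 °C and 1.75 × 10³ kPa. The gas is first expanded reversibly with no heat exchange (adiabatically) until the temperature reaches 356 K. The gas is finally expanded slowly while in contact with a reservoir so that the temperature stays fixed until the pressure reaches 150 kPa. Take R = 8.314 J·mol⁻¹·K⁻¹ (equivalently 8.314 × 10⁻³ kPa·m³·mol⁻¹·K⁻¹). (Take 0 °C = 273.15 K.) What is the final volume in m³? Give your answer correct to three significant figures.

Convert: T₁ = 470.1 K.
From PV = nRT: V₁ = nRT₁/P₁ = 0.0007639 m³.
Adiabatic (γ = 1.30), T V^(γ−1) and P V^γ constant: P₂ = P₁·(T₂/T₁)^(γ/(γ−1)) = 524.4 kPa; V₂ = V₁·(T₁/T₂)^(1/(γ−1)) = 0.001930 m³.
Isothermal, so P V is constant: T₃ = T₂; V₃ = V₂·(P₂/P₃) = 0.006748 m³.

V₃ ≈ 0.00675 m³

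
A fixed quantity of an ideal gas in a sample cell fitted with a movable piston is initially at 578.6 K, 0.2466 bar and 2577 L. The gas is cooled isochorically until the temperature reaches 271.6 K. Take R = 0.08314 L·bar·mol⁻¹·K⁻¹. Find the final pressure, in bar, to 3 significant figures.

Isochoric, so P/T is constant: V₂ = V₁; P₂ = P₁·(T₂/T₁) = 0.1158 bar.

P₂ ≈ 0.116 bar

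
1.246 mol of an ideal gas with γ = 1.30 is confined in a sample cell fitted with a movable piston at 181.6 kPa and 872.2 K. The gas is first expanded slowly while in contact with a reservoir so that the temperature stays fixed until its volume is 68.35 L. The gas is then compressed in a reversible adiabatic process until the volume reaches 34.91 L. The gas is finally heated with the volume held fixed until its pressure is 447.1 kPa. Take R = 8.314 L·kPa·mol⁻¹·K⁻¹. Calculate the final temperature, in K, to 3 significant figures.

From PV = nRT: V₁ = nRT₁/P₁ = 49.75 L.
Isothermal, so P V is constant: T₂ = T₁; P₂ = P₁·(V₁/V₂) = 132.2 kPa.
Reversible adiabatic, γ = 1.30: T₃ = T₂·(V₂/V₃)^(γ−1) = 1067 K; P₃ = P₂·(V₂/V₃)^γ = 316.6 kPa.
V constant ⇒ P ∝ T: V₄ = V₃; T₄ = T₃·(P₄/P₃) = 1507 K.

T₄ ≈ 1.51e+03 K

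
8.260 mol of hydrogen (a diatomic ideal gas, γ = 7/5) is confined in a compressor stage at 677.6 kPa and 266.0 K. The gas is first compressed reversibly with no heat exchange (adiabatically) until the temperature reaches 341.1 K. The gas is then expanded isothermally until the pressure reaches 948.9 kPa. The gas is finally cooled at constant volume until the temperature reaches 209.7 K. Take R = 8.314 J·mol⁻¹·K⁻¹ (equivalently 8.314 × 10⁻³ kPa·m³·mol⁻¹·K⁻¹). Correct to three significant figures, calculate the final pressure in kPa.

P₄ ≈ 583 kPa

From PV = nRT: V₁ = nRT₁/P₁ = 0.02696 m³.
Reversible adiabatic, γ = 7/5: P₂ = P₁·(T₂/T₁)^(γ/(γ−1)) = 1618 kPa; V₂ = V₁·(T₁/T₂)^(1/(γ−1)) = 0.01448 m³.
Isothermal, so P V is constant: T₃ = T₂; V₃ = V₂·(P₂/P₃) = 0.02469 m³.
Isochoric, so P/T is constant: V₄ = V₃; P₄ = P₃·(T₄/T₃) = 583.4 kPa.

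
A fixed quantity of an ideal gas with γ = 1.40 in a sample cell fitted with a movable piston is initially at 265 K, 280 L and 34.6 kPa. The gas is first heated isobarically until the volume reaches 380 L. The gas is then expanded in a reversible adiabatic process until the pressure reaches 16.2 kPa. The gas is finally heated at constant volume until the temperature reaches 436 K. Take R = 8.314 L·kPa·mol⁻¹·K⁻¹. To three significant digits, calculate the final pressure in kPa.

P₄ ≈ 24.4 kPa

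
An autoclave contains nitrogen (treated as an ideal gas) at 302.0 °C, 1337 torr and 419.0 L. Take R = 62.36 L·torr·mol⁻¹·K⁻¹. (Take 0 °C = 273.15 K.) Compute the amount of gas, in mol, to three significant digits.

Convert: T = 575.15 K.
PV = nRT ⇒ n = PV/(RT) = (1337 × 419.0) / (62.36 × 575.15)

n ≈ 15.6 mol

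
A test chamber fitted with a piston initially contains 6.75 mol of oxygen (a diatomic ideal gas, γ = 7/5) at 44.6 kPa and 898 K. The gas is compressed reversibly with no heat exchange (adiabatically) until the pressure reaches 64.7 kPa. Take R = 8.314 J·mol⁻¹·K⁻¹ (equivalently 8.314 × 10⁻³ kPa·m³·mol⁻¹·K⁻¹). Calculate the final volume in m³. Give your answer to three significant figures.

From PV = nRT: V₁ = nRT₁/P₁ = 1.130 m³.
Reversible adiabatic, γ = 7/5: T₂ = T₁·(P₂/P₁)^((γ−1)/γ) = 998.7 K; V₂ = V₁·(P₁/P₂)^(1/γ) = 0.8663 m³.

V₂ ≈ 0.866 m³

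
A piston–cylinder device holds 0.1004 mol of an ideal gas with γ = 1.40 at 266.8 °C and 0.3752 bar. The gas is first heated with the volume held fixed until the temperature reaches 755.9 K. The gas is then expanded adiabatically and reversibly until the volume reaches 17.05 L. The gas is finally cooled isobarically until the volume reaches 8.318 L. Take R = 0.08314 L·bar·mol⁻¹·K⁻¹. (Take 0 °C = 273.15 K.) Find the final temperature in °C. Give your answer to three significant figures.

Convert: T₁ = 540.0 K.
From PV = nRT: V₁ = nRT₁/P₁ = 12.01 L.
Isochoric, so P/T is constant: V₂ = V₁; P₂ = P₁·(T₂/T₁) = 0.5253 bar.
Adiabatic (γ = 1.40), T V^(γ−1) and P V^γ constant: T₃ = T₂·(V₂/V₃)^(γ−1) = 657.1 K; P₃ = P₂·(V₂/V₃)^γ = 0.3217 bar.
Isobaric, so V/T is constant: P₄ = P₃; T₄ = T₃·(V₄/V₃) = 320.6 K.

T₄ ≈ 47.4 °C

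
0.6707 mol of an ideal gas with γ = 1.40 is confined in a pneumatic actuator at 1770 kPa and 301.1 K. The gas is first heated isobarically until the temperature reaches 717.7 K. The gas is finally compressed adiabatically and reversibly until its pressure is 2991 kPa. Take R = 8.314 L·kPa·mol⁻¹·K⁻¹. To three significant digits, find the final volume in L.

V₃ ≈ 1.55 L

From PV = nRT: V₁ = nRT₁/P₁ = 0.9486 L.
P constant ⇒ V ∝ T: P₂ = P₁; V₂ = V₁·(T₂/T₁) = 2.261 L.
Reversible adiabatic, γ = 1.40: T₃ = T₂·(P₃/P₂)^((γ−1)/γ) = 833.8 K; V₃ = V₂·(P₂/P₃)^(1/γ) = 1.554 L.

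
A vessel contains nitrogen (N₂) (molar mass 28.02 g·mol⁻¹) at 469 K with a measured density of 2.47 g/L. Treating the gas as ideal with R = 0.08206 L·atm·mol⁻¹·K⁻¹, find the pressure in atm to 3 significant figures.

P ≈ 3.39 atm

ρ = PM/(RT) ⇒ P = ρRT/M = (2.47 × 0.08206 × 469.0) / 28.02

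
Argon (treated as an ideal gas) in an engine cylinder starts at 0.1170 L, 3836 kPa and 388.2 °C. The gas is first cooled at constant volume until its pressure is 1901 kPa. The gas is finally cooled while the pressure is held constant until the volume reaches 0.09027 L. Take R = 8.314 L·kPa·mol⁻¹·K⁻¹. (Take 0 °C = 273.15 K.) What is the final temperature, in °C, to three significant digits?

Convert: T₁ = 661.3 K.
Isochoric, so P/T is constant: V₂ = V₁; T₂ = T₁·(P₂/P₁) = 327.7 K.
P constant ⇒ V ∝ T: P₃ = P₂; T₃ = T₂·(V₃/V₂) = 252.9 K.

T₃ ≈ -20.3 °C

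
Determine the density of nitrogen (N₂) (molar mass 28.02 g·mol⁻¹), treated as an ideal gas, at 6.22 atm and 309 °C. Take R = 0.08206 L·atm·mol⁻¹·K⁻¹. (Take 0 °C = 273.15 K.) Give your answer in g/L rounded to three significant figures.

ρ = PM/(RT) = (6.22 × 28.02) / (0.08206 × 582.1)

ρ ≈ 3.65 g/L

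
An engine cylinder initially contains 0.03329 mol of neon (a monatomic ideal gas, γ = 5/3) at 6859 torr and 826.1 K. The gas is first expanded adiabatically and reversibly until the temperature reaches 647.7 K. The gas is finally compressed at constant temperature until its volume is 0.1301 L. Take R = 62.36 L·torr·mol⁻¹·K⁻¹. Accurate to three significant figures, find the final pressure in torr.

P₃ ≈ 1.03e+04 torr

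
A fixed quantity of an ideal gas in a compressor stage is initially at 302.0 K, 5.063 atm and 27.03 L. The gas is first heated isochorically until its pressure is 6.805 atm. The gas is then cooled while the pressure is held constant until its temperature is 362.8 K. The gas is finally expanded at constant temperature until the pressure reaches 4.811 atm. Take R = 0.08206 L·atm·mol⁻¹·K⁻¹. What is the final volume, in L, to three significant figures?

V constant ⇒ P ∝ T: V₂ = V₁; T₂ = T₁·(P₂/P₁) = 405.9 K.
Isobaric, so V/T is constant: P₃ = P₂; V₃ = V₂·(T₃/T₂) = 24.16 L.
T constant ⇒ Boyle's law P V = const: T₄ = T₃; V₄ = V₃·(P₃/P₄) = 34.17 L.

V₄ ≈ 34.2 L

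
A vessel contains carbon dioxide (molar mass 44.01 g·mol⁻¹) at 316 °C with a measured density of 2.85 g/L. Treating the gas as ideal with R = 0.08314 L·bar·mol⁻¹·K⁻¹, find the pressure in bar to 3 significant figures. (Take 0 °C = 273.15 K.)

ρ = PM/(RT) ⇒ P = ρRT/M = (2.85 × 0.08314 × 589.1) / 44.01

P ≈ 3.17 bar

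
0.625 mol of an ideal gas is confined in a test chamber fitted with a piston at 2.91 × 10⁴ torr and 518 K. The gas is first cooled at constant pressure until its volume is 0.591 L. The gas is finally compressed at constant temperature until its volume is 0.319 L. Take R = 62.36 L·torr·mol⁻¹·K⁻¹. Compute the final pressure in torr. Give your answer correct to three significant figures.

P₃ ≈ 5.39e+04 torr

From PV = nRT: V₁ = nRT₁/P₁ = 0.6938 L.
Isobaric, so V/T is constant: P₂ = P₁; T₂ = T₁·(V₂/V₁) = 441.3 K.
T constant ⇒ Boyle's law P V = const: T₃ = T₂; P₃ = P₂·(V₂/V₃) = 5.391e+04 torr.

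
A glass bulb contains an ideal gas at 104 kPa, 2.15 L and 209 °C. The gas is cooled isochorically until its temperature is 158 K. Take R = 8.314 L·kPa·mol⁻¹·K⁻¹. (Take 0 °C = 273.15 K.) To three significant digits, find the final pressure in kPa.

Convert: T₁ = 482.1 K.
Isochoric, so P/T is constant: V₂ = V₁; P₂ = P₁·(T₂/T₁) = 34.08 kPa.

P₂ ≈ 34.1 kPa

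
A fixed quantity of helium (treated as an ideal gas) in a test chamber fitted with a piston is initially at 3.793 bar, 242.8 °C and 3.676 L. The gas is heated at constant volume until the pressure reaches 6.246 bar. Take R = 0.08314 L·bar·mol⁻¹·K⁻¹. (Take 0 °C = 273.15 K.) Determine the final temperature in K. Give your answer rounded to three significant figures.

T₂ ≈ 850 K

Convert: T₁ = 516.0 K.
Isochoric, so P/T is constant: V₂ = V₁; T₂ = T₁·(P₂/P₁) = 849.6 K.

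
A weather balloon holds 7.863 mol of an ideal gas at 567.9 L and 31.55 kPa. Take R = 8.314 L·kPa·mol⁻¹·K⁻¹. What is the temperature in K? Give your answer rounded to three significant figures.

T ≈ 274 K

PV = nRT ⇒ T = PV/(nR) = (31.55 × 567.9) / (7.863 × 8.314)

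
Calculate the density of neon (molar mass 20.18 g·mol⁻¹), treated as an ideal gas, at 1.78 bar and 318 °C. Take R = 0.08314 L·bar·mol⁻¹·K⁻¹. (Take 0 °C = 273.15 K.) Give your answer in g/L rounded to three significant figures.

ρ ≈ 0.731 g/L

ρ = PM/(RT) = (1.78 × 20.18) / (0.08314 × 591.1)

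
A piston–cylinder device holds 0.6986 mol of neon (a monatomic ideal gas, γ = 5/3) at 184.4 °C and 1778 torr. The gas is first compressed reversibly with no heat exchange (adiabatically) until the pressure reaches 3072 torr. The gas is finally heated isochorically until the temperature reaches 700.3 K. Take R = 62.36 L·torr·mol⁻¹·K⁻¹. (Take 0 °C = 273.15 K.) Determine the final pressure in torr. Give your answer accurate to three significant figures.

Convert: T₁ = 457.5 K.
From PV = nRT: V₁ = nRT₁/P₁ = 11.21 L.
Reversible adiabatic, γ = 5/3: T₂ = T₁·(P₂/P₁)^((γ−1)/γ) = 569.4 K; V₂ = V₁·(P₁/P₂)^(1/γ) = 8.075 L.
V constant ⇒ P ∝ T: V₃ = V₂; P₃ = P₂·(T₃/T₂) = 3778 torr.

P₃ ≈ 3.78e+03 torr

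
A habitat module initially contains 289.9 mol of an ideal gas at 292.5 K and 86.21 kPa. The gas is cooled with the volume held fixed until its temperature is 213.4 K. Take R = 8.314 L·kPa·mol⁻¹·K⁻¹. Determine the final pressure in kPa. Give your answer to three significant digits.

P₂ ≈ 62.9 kPa

From PV = nRT: V₁ = nRT₁/P₁ = 8178 L.
V constant ⇒ P ∝ T: V₂ = V₁; P₂ = P₁·(T₂/T₁) = 62.90 kPa.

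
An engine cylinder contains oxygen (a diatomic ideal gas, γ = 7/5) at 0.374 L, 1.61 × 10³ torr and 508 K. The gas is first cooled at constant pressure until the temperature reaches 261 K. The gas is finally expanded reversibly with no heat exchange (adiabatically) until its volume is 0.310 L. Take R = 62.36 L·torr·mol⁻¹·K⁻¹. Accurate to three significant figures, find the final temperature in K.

P constant ⇒ V ∝ T: P₂ = P₁; V₂ = V₁·(T₂/T₁) = 0.1922 L.
Adiabatic (γ = 7/5), T V^(γ−1) and P V^γ constant: T₃ = T₂·(V₂/V₃)^(γ−1) = 215.6 K; P₃ = P₂·(V₂/V₃)^γ = 824.2 torr.

T₃ ≈ 216 K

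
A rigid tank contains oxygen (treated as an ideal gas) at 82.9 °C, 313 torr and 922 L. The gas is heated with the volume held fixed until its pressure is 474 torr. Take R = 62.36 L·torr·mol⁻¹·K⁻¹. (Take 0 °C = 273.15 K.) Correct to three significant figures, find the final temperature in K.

T₂ ≈ 539 K

Convert: T₁ = 356.0 K.
V constant ⇒ P ∝ T: V₂ = V₁; T₂ = T₁·(P₂/P₁) = 539.2 K.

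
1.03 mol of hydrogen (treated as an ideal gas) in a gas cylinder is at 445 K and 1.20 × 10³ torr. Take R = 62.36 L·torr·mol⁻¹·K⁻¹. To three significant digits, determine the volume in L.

V ≈ 23.8 L

PV = nRT ⇒ V = nRT/P = (1.03 × 62.36 × 445) / 1.20e+03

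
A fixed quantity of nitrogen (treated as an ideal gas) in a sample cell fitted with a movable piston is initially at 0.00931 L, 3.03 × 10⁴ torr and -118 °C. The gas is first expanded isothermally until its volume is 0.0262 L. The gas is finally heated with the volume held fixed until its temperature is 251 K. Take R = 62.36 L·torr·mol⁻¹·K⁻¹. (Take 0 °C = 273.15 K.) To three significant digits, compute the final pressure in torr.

P₃ ≈ 1.74e+04 torr

Convert: T₁ = 155.1 K.
T constant ⇒ Boyle's law P V = const: T₂ = T₁; P₂ = P₁·(V₁/V₂) = 1.077e+04 torr.
V constant ⇒ P ∝ T: V₃ = V₂; P₃ = P₂·(T₃/T₂) = 1.742e+04 torr.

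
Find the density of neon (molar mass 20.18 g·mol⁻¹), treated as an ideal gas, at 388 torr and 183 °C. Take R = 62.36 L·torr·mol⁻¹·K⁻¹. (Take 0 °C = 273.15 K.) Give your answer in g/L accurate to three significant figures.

ρ ≈ 0.275 g/L

ρ = PM/(RT) = (388 × 20.18) / (62.36 × 456.1)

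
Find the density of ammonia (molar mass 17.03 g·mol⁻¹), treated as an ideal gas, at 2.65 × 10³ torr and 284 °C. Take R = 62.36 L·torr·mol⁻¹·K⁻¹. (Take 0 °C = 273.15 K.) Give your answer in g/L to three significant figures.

ρ ≈ 1.30 g/L

ρ = PM/(RT) = (2.65e+03 × 17.03) / (62.36 × 557.1)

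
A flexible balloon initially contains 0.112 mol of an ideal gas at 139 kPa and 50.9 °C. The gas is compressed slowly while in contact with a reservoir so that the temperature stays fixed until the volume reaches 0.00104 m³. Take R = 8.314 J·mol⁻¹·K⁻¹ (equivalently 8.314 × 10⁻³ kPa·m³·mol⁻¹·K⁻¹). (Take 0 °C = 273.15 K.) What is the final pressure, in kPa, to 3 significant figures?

P₂ ≈ 290 kPa

Convert: T₁ = 324.0 K.
From PV = nRT: V₁ = nRT₁/P₁ = 0.002171 m³.
Isothermal, so P V is constant: T₂ = T₁; P₂ = P₁·(V₁/V₂) = 290.1 kPa.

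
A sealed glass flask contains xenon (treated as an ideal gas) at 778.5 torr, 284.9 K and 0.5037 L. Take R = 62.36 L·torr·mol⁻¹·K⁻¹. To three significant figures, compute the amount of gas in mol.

n ≈ 0.0221 mol

PV = nRT ⇒ n = PV/(RT) = (778.5 × 0.5037) / (62.36 × 284.9)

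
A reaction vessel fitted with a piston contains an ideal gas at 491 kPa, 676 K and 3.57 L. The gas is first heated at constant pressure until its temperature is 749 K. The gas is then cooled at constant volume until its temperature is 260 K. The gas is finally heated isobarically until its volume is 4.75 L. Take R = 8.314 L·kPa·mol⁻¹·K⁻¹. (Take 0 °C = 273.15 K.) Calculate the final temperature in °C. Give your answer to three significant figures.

P constant ⇒ V ∝ T: P₂ = P₁; V₂ = V₁·(T₂/T₁) = 3.956 L.
Isochoric, so P/T is constant: V₃ = V₂; P₃ = P₂·(T₃/T₂) = 170.4 kPa.
P constant ⇒ V ∝ T: P₄ = P₃; T₄ = T₃·(V₄/V₃) = 312.2 K.

T₄ ≈ 39.1 °C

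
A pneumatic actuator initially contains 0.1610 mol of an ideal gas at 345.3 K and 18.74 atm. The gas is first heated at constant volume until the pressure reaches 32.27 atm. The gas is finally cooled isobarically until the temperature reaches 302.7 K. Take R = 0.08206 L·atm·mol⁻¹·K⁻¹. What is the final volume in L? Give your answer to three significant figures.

V₃ ≈ 0.124 L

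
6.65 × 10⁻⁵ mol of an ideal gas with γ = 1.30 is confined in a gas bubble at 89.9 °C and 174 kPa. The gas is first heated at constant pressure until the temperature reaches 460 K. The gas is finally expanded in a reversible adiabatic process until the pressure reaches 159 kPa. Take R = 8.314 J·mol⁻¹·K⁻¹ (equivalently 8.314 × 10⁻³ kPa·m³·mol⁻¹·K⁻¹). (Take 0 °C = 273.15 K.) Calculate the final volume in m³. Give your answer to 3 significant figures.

V₃ ≈ 1.57e-06 m³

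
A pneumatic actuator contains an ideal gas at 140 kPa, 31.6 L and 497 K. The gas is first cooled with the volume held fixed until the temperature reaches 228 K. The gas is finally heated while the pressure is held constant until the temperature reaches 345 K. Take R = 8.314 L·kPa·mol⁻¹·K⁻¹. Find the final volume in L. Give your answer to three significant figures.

V₃ ≈ 47.8 L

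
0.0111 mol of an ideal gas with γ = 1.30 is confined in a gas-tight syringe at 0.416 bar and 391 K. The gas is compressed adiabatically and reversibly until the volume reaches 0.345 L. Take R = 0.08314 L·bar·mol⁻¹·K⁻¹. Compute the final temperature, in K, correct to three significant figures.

T₂ ≈ 516 K

From PV = nRT: V₁ = nRT₁/P₁ = 0.8674 L.
Reversible adiabatic, γ = 1.30: T₂ = T₁·(V₁/V₂)^(γ−1) = 515.6 K; P₂ = P₁·(V₁/V₂)^γ = 1.379 bar.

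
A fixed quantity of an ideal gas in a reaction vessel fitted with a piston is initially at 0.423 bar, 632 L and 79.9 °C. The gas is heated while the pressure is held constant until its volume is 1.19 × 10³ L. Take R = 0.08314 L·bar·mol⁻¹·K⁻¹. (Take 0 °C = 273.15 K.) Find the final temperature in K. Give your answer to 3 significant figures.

Convert: T₁ = 353.0 K.
Isobaric, so V/T is constant: P₂ = P₁; T₂ = T₁·(V₂/V₁) = 664.8 K.

T₂ ≈ 665 K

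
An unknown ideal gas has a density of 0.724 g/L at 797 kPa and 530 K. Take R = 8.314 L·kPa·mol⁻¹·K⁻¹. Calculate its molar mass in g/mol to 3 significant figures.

M ≈ 4.00 g/mol

ρ = PM/(RT) ⇒ M = ρRT/P = (0.724 × 8.314 × 530.0) / 797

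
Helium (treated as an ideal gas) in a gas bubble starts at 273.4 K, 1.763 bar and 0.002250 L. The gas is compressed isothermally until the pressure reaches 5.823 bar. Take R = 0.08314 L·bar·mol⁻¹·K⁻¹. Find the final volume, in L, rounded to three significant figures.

V₂ ≈ 0.000681 L

Isothermal, so P V is constant: T₂ = T₁; V₂ = V₁·(P₁/P₂) = 0.0006812 L.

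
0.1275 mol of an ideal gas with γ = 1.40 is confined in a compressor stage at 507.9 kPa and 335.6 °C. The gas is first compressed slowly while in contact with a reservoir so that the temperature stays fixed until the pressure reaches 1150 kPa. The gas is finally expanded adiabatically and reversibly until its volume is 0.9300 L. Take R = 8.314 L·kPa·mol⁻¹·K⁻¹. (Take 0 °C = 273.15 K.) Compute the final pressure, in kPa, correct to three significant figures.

P₃ ≈ 567 kPa

Convert: T₁ = 608.8 K.
From PV = nRT: V₁ = nRT₁/P₁ = 1.271 L.
T constant ⇒ Boyle's law P V = const: T₂ = T₁; V₂ = V₁·(P₁/P₂) = 0.5611 L.
Reversible adiabatic, γ = 1.40: T₃ = T₂·(V₂/V₃)^(γ−1) = 497.4 K; P₃ = P₂·(V₂/V₃)^γ = 566.9 kPa.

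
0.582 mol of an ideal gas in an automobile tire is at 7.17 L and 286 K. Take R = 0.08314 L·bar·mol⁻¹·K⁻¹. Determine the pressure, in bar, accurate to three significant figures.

P ≈ 1.93 bar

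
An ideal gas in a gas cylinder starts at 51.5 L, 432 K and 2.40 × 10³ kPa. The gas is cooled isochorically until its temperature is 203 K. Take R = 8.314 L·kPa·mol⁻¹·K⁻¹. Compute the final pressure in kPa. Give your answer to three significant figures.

P₂ ≈ 1.13e+03 kPa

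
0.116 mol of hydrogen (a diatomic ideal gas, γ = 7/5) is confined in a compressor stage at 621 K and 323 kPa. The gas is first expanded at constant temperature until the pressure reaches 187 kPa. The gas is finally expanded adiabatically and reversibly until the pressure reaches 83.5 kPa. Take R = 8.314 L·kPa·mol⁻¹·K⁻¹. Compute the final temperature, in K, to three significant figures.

T₃ ≈ 493 K

From PV = nRT: V₁ = nRT₁/P₁ = 1.854 L.
Isothermal, so P V is constant: T₂ = T₁; V₂ = V₁·(P₁/P₂) = 3.203 L.
Adiabatic (γ = 7/5), T V^(γ−1) and P V^γ constant: T₃ = T₂·(P₃/P₂)^((γ−1)/γ) = 493.2 K; V₃ = V₂·(P₂/P₃)^(1/γ) = 5.697 L.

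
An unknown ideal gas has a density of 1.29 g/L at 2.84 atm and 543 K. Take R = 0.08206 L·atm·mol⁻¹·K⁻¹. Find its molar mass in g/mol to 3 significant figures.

ρ = PM/(RT) ⇒ M = ρRT/P = (1.29 × 0.08206 × 543.0) / 2.84

M ≈ 20.2 g/mol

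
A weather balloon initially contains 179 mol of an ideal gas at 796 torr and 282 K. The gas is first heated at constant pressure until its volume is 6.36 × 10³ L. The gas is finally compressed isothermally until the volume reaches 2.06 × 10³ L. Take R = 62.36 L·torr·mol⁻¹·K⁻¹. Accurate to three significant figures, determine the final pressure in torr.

P₃ ≈ 2.46e+03 torr

From PV = nRT: V₁ = nRT₁/P₁ = 3955 L.
P constant ⇒ V ∝ T: P₂ = P₁; T₂ = T₁·(V₂/V₁) = 453.5 K.
Isothermal, so P V is constant: T₃ = T₂; P₃ = P₂·(V₂/V₃) = 2458 torr.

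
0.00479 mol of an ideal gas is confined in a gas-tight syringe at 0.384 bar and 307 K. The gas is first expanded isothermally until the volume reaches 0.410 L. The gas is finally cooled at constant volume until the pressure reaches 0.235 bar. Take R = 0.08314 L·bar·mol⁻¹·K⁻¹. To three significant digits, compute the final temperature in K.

T₃ ≈ 242 K

From PV = nRT: V₁ = nRT₁/P₁ = 0.3184 L.
Isothermal, so P V is constant: T₂ = T₁; P₂ = P₁·(V₁/V₂) = 0.2982 bar.
Isochoric, so P/T is constant: V₃ = V₂; T₃ = T₂·(P₃/P₂) = 241.9 K.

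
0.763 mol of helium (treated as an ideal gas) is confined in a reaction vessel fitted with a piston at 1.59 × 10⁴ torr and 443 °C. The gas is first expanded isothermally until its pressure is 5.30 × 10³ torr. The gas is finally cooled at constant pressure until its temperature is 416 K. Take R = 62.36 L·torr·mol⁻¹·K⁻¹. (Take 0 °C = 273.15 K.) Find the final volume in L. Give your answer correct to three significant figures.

Convert: T₁ = 716.1 K.
From PV = nRT: V₁ = nRT₁/P₁ = 2.143 L.
T constant ⇒ Boyle's law P V = const: T₂ = T₁; V₂ = V₁·(P₁/P₂) = 6.429 L.
P constant ⇒ V ∝ T: P₃ = P₂; V₃ = V₂·(T₃/T₂) = 3.735 L.

V₃ ≈ 3.73 L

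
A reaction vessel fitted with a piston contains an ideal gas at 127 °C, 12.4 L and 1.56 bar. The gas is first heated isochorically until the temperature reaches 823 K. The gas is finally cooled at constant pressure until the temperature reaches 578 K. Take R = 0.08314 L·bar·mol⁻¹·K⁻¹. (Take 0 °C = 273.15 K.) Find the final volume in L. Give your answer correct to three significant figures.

Convert: T₁ = 400.1 K.
Isochoric, so P/T is constant: V₂ = V₁; P₂ = P₁·(T₂/T₁) = 3.208 bar.
Isobaric, so V/T is constant: P₃ = P₂; V₃ = V₂·(T₃/T₂) = 8.709 L.

V₃ ≈ 8.71 L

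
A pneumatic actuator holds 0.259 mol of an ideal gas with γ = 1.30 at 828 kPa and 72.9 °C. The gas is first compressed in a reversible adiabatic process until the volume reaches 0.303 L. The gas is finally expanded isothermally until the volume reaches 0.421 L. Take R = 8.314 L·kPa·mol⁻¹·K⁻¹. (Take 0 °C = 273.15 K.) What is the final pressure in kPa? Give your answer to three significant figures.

P₃ ≈ 2.45e+03 kPa

Convert: T₁ = 346.0 K.
From PV = nRT: V₁ = nRT₁/P₁ = 0.8999 L.
Reversible adiabatic, γ = 1.30: T₂ = T₁·(V₁/V₂)^(γ−1) = 479.7 K; P₂ = P₁·(V₁/V₂)^γ = 3409 kPa.
T constant ⇒ Boyle's law P V = const: T₃ = T₂; P₃ = P₂·(V₂/V₃) = 2454 kPa.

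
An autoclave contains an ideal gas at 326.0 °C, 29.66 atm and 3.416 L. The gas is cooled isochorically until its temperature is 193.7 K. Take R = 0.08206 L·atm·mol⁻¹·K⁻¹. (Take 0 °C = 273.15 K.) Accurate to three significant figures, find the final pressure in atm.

Convert: T₁ = 599.1 K.
Isochoric, so P/T is constant: V₂ = V₁; P₂ = P₁·(T₂/T₁) = 9.589 atm.

P₂ ≈ 9.59 atm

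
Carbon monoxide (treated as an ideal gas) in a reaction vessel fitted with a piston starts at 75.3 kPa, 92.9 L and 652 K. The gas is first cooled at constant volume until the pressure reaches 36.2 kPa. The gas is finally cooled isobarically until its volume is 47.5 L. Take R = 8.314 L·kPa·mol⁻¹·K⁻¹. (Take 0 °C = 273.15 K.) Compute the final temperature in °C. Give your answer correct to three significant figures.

T₃ ≈ -113 °C

V constant ⇒ P ∝ T: V₂ = V₁; T₂ = T₁·(P₂/P₁) = 313.4 K.
P constant ⇒ V ∝ T: P₃ = P₂; T₃ = T₂·(V₃/V₂) = 160.3 K.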